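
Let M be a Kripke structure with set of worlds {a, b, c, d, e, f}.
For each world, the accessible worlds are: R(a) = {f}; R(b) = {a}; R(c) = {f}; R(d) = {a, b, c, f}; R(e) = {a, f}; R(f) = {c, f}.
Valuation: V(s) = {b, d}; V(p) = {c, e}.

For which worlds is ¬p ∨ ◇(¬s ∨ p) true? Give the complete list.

Recall that ◇ψ holds at a world iff ψ holds at some accessible world.
Let φ = ¬p ∨ ◇(¬s ∨ p). Evaluate φ at each world:
  a (successors {f}): φ is true.
  b (successors {a}): φ is true.
  c (successors {f}): φ is true.
  d (successors {a, b, c, f}): φ is true.
  e (successors {a, f}): φ is true.
  f (successors {c, f}): φ is true.
For instance, at a:
  At a: ¬p is true, ◇(¬s ∨ p) is true, so ¬p ∨ ◇(¬s ∨ p) is true.
    At a: ◇(¬s ∨ p) requires ¬s ∨ p at some successor in {f}.
      ¬s ∨ p holds at f, so ◇(¬s ∨ p) is true at a.
Satisfying worlds: {a, b, c, d, e, f}

a, b, c, d, e, f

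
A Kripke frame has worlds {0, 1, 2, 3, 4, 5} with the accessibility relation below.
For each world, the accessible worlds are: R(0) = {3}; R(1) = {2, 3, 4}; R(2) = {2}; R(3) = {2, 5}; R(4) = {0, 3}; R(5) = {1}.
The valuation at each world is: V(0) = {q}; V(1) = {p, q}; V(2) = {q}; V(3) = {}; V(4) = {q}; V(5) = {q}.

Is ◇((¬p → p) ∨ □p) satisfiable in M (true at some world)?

Yes

Let φ = ◇((¬p → p) ∨ □p). Evaluate φ at each world:
  0 (successors {3}): φ is false.
  1 (successors {2, 3, 4}): φ is false.
  2 (successors {2}): φ is false.
  3 (successors {2, 5}): φ is true.
  4 (successors {0, 3}): φ is false.
  5 (successors {1}): φ is true.
Detail at 3 (witness):
  At 3: ◇((¬p → p) ∨ □p) requires (¬p → p) ∨ □p at some successor in {2, 5}.
    (¬p → p) ∨ □p holds at 5, so ◇((¬p → p) ∨ □p) is true at 3.
      At 5: ¬p → p is false, □p is true, so (¬p → p) ∨ □p is true.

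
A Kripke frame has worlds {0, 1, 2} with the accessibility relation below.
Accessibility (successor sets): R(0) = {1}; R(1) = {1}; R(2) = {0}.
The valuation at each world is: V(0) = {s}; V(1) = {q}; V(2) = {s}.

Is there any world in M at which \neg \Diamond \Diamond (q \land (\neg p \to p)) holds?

Yes

Let φ = \neg \Diamond \Diamond (q \land (\neg p \to p)). Evaluate φ at each world:
  0 (successors {1}): φ is true.
  1 (successors {1}): φ is true.
  2 (successors {0}): φ is true.
Detail at 0 (witness):
  At 0: \Diamond \Diamond (q \land (\neg p \to p)) is false, so \neg \Diamond \Diamond (q \land (\neg p \to p)) is true.
    At 0: \Diamond \Diamond (q \land (\neg p \to p)) requires \Diamond (q \land (\neg p \to p)) at some successor in {1}.
      At 1: \Diamond (q \land (\neg p \to p)) is false.
    So \Diamond \Diamond (q \land (\neg p \to p)) is false at 0.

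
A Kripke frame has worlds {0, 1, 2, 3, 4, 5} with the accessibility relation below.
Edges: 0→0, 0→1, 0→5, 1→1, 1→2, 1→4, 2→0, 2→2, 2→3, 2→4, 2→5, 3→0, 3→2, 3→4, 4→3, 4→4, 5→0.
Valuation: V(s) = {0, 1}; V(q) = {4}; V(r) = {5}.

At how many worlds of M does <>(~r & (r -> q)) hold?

6

Let φ = <>(~r & (r -> q)). Evaluate φ at each world:
  0 (successors {0, 1, 5}): φ is true.
  1 (successors {1, 2, 4}): φ is true.
  2 (successors {0, 2, 3, 4, 5}): φ is true.
  3 (successors {0, 2, 4}): φ is true.
  4 (successors {3, 4}): φ is true.
  5 (successors {0}): φ is true.
For instance, at 2:
  At 2: <>(~r & (r -> q)) requires ~r & (r -> q) at some successor in {0, 2, 3, 4, 5}.
    ~r & (r -> q) holds at 0, so <>(~r & (r -> q)) is true at 2.
Satisfying worlds: {0, 1, 2, 3, 4, 5}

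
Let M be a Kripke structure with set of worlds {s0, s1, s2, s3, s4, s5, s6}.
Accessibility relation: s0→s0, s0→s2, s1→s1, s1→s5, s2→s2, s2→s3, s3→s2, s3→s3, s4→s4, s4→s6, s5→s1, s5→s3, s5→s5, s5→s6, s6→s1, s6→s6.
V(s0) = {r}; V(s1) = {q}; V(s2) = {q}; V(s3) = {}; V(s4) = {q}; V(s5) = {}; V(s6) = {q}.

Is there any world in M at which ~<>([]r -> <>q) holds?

No

Let φ = ~<>([]r -> <>q). Evaluate φ at each world:
  s0 (successors {s0, s2}): φ is false.
  s1 (successors {s1, s5}): φ is false.
  s2 (successors {s2, s3}): φ is false.
  s3 (successors {s2, s3}): φ is false.
  s4 (successors {s4, s6}): φ is false.
  s5 (successors {s1, s3, s5, s6}): φ is false.
  s6 (successors {s1, s6}): φ is false.
For instance, at s6:
  At s6: <>([]r -> <>q) is true, so ~<>([]r -> <>q) is false.
    At s6: <>([]r -> <>q) requires []r -> <>q at some successor in {s1, s6}.
      []r -> <>q holds at s1, so <>([]r -> <>q) is true at s6.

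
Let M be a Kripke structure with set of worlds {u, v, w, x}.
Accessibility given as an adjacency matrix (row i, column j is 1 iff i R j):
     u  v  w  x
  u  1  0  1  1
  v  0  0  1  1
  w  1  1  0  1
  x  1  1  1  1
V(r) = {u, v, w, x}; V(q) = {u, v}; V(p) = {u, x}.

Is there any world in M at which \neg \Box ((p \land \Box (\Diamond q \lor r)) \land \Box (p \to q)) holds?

Yes

Let φ = \neg \Box ((p \land \Box (\Diamond q \lor r)) \land \Box (p \to q)). Evaluate φ at each world:
  u (successors {u, w, x}): φ is true.
  v (successors {w, x}): φ is true.
  w (successors {u, v, x}): φ is true.
  x (successors {u, v, w, x}): φ is true.
Detail at u (witness):
  At u: \Box ((p \land \Box (\Diamond q \lor r)) \land \Box (p \to q)) is false, so \neg \Box ((p \land \Box (\Diamond q \lor r)) \land \Box (p \to q)) is true.
    At u: \Box ((p \land \Box (\Diamond q \lor r)) \land \Box (p \to q)) requires (p \land \Box (\Diamond q \lor r)) \land \Box (p \to q) at every successor {u, w, x}.
      (p \land \Box (\Diamond q \lor r)) \land \Box (p \to q) fails at u, so \Box ((p \land \Box (\Diamond q \lor r)) \land \Box (p \to q)) is false at u.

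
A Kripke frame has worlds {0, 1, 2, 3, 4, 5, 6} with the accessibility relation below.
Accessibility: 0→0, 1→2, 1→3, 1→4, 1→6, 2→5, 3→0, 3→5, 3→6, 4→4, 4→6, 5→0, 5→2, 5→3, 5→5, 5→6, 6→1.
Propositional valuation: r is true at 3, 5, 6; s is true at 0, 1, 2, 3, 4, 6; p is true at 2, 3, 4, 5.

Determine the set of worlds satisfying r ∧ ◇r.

Let φ = r ∧ ◇r. Evaluate φ at each world:
  0 (successors {0}): φ is false.
  1 (successors {2, 3, 4, 6}): φ is false.
  2 (successors {5}): φ is false.
  3 (successors {0, 5, 6}): φ is true.
  4 (successors {4, 6}): φ is false.
  5 (successors {0, 2, 3, 5, 6}): φ is true.
  6 (successors {1}): φ is false.
For instance, at 1:
  At 1: r is false, ◇r is true, so r ∧ ◇r is false.
    At 1: ◇r requires r at some successor in {2, 3, 4, 6}.
      r holds at 3, so ◇r is true at 1.
Satisfying worlds: {3, 5}

3, 5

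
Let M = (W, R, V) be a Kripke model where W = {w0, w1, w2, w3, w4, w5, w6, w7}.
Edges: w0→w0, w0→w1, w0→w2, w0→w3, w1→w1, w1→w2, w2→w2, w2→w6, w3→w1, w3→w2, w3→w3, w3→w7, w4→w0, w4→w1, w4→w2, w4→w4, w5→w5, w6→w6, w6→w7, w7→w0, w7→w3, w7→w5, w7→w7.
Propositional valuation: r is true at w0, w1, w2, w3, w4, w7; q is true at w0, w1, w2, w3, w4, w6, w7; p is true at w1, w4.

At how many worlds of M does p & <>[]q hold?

Recall that []ψ holds at a world iff ψ holds at every accessible world, and <>ψ holds iff ψ holds at some accessible world.
Let φ = p & <>[]q. Evaluate φ at each world:
  w0 (successors {w0, w1, w2, w3}): φ is false.
  w1 (successors {w1, w2}): φ is true.
  w2 (successors {w2, w6}): φ is false.
  w3 (successors {w1, w2, w3, w7}): φ is false.
  w4 (successors {w0, w1, w2, w4}): φ is true.
  w5 (successors {w5}): φ is false.
  w6 (successors {w6, w7}): φ is false.
  w7 (successors {w0, w3, w5, w7}): φ is false.
For instance, at w7:
  At w7: p is false, <>[]q is true, so p & <>[]q is false.
    At w7: <>[]q requires []q at some successor in {w0, w3, w5, w7}.
      []q holds at w0, so <>[]q is true at w7.
Satisfying worlds: {w1, w4}

2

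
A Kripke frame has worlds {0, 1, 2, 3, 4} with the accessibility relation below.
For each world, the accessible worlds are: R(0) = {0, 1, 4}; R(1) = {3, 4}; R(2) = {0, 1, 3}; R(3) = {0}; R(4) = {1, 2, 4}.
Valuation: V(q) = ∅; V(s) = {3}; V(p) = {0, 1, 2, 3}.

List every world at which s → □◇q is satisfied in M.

0, 1, 2, 4

Recall that □ψ holds at a world iff ψ holds at every accessible world, and ◇ψ holds iff ψ holds at some accessible world.
Let φ = s → □◇q. Evaluate φ at each world:
  0 (successors {0, 1, 4}): φ is true.
  1 (successors {3, 4}): φ is true.
  2 (successors {0, 1, 3}): φ is true.
  3 (successors {0}): φ is false.
  4 (successors {1, 2, 4}): φ is true.
For instance, at 3:
  At 3: s is true, □◇q is false, so s → □◇q is false.
    At 3: □◇q requires ◇q at every successor {0}.
      ◇q fails at 0, so □◇q is false at 3.
Satisfying worlds: {0, 1, 2, 4}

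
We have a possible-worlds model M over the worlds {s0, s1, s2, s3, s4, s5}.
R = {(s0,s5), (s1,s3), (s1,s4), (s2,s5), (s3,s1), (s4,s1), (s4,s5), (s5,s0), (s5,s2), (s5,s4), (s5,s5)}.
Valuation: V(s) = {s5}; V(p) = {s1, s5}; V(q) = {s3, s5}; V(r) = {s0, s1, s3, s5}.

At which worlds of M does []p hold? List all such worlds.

s0, s2, s3, s4

Let φ = []p. Evaluate φ at each world:
  s0 (successors {s5}): φ is true.
  s1 (successors {s3, s4}): φ is false.
  s2 (successors {s5}): φ is true.
  s3 (successors {s1}): φ is true.
  s4 (successors {s1, s5}): φ is true.
  s5 (successors {s0, s2, s4, s5}): φ is false.
For instance, at s2:
  At s2: []p requires p at every successor {s5}.
    At s5: p is true.
  So []p is true at s2.
Satisfying worlds: {s0, s2, s3, s4}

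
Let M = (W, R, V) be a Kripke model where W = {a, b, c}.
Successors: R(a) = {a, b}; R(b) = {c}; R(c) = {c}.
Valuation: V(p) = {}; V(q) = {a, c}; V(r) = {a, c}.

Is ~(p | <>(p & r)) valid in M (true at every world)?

Let φ = ~(p | <>(p & r)). Evaluate φ at each world:
  a (successors {a, b}): φ is true.
  b (successors {c}): φ is true.
  c (successors {c}): φ is true.
For instance, at a:
  At a: p | <>(p & r) is false, so ~(p | <>(p & r)) is true.
    At a: p is false, <>(p & r) is false, so p | <>(p & r) is false.
      At a: <>(p & r) requires p & r at some successor in {a, b}.
        At a: p & r is false.
        At b: p & r is false.
      So <>(p & r) is false at a.

Yes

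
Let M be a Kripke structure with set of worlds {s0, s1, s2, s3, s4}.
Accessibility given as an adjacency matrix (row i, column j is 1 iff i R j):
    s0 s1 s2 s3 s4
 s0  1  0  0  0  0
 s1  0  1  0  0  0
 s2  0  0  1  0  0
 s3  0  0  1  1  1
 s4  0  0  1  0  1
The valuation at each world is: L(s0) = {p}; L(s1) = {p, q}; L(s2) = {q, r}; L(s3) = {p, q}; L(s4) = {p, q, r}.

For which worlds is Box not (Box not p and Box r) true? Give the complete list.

s0, s1

Recall that Box ψ holds at a world iff ψ holds at every accessible world, and Dia ψ holds iff ψ holds at some accessible world.
Let φ = Box not (Box not p and Box r). Evaluate φ at each world:
  s0 (successors {s0}): φ is true.
  s1 (successors {s1}): φ is true.
  s2 (successors {s2}): φ is false.
  s3 (successors {s2, s3, s4}): φ is false.
  s4 (successors {s2, s4}): φ is false.
For instance, at s4:
  At s4: Box not (Box not p and Box r) requires not (Box not p and Box r) at every successor {s2, s4}.
    not (Box not p and Box r) fails at s2, so Box not (Box not p and Box r) is false at s4.
      At s2: Box not p and Box r is true, so not (Box not p and Box r) is false.
Satisfying worlds: {s0, s1}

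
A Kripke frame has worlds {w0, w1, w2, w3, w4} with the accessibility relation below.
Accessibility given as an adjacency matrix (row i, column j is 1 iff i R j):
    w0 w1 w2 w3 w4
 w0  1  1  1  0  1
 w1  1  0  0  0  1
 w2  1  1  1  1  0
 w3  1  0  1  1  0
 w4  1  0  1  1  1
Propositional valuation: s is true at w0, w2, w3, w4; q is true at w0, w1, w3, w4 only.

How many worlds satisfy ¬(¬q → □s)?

1

Let φ = ¬(¬q → □s). Evaluate φ at each world:
  w0 (successors {w0, w1, w2, w4}): φ is false.
  w1 (successors {w0, w4}): φ is false.
  w2 (successors {w0, w1, w2, w3}): φ is true.
  w3 (successors {w0, w2, w3}): φ is false.
  w4 (successors {w0, w2, w3, w4}): φ is false.
For instance, at w3:
  At w3: ¬q → □s is true, so ¬(¬q → □s) is false.
    At w3: ¬q is false, □s is true, so ¬q → □s is true.
      At w3: □s requires s at every successor {w0, w2, w3}.
        At w0: s is true.
        At w2: s is true.
        At w3: s is true.
      So □s is true at w3.
Satisfying worlds: {w2}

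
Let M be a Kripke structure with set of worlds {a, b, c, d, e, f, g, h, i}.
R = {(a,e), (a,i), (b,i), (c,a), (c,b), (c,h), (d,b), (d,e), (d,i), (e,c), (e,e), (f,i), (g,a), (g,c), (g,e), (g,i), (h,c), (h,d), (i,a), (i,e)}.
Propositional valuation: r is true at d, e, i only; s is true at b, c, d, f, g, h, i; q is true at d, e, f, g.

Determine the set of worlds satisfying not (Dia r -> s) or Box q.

a, e

Let φ = not (Dia r -> s) or Box q. Evaluate φ at each world:
  a (successors {e, i}): φ is true.
  b (successors {i}): φ is false.
  c (successors {a, b, h}): φ is false.
  d (successors {b, e, i}): φ is false.
  e (successors {c, e}): φ is true.
  f (successors {i}): φ is false.
  g (successors {a, c, e, i}): φ is false.
  h (successors {c, d}): φ is false.
  i (successors {a, e}): φ is false.
For instance, at b:
  At b: not (Dia r -> s) is false, Box q is false, so not (Dia r -> s) or Box q is false.
    At b: Dia r -> s is true, so not (Dia r -> s) is false.
      At b: Dia r is true, s is true, so Dia r -> s is true.
    At b: Box q requires q at every successor {i}.
      q fails at i, so Box q is false at b.
Satisfying worlds: {a, e}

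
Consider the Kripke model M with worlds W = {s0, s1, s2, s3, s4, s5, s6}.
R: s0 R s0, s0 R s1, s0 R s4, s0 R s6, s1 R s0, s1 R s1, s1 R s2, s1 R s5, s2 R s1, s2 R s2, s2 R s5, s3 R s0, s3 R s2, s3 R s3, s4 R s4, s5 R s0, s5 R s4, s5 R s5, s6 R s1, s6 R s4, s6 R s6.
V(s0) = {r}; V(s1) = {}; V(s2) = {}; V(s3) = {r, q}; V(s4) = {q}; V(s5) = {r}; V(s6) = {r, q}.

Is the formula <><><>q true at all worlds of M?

Yes

Recall that <>ψ holds at a world iff ψ holds at some accessible world.
Let φ = <><><>q. Evaluate φ at each world:
  s0 (successors {s0, s1, s4, s6}): φ is true.
  s1 (successors {s0, s1, s2, s5}): φ is true.
  s2 (successors {s1, s2, s5}): φ is true.
  s3 (successors {s0, s2, s3}): φ is true.
  s4 (successors {s4}): φ is true.
  s5 (successors {s0, s4, s5}): φ is true.
  s6 (successors {s1, s4, s6}): φ is true.
For instance, at s2:
  At s2: <><><>q requires <><>q at some successor in {s1, s2, s5}.
    <><>q holds at s1, so <><><>q is true at s2.
      At s1: <><>q requires <>q at some successor in {s0, s1, s2, s5}.
        <>q holds at s0, so <><>q is true at s1.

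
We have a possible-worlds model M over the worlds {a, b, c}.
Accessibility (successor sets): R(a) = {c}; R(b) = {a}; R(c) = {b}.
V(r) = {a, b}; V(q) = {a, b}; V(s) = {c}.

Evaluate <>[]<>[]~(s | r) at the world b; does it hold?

At b: <>[]<>[]~(s | r) requires []<>[]~(s | r) at some successor in {a}.
  At a: []<>[]~(s | r) is false.
So <>[]<>[]~(s | r) is false at b.

No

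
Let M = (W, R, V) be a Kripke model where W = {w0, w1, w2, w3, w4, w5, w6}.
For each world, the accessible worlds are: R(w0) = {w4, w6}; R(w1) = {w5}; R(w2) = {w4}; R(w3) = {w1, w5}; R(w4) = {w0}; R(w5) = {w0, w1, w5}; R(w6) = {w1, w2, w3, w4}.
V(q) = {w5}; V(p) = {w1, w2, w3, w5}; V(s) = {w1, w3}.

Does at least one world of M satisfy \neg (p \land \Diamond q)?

Let φ = \neg (p \land \Diamond q). Evaluate φ at each world:
  w0 (successors {w4, w6}): φ is true.
  w1 (successors {w5}): φ is false.
  w2 (successors {w4}): φ is true.
  w3 (successors {w1, w5}): φ is false.
  w4 (successors {w0}): φ is true.
  w5 (successors {w0, w1, w5}): φ is false.
  w6 (successors {w1, w2, w3, w4}): φ is true.
Detail at w0 (witness):
  At w0: p \land \Diamond q is false, so \neg (p \land \Diamond q) is true.
    At w0: p is false, \Diamond q is false, so p \land \Diamond q is false.
      At w0: \Diamond q requires q at some successor in {w4, w6}.
        At w4: q is false.
        At w6: q is false.
      So \Diamond q is false at w0.

Yes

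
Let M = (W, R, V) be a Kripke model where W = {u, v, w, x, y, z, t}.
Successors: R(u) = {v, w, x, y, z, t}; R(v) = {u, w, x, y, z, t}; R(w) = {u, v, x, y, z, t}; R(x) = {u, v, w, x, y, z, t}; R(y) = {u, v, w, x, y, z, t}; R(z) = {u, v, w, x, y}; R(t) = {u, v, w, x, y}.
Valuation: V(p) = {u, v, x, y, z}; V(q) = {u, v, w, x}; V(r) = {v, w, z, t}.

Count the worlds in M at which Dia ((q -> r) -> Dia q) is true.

Recall that Dia ψ holds at a world iff ψ holds at some accessible world.
Let φ = Dia ((q -> r) -> Dia q). Evaluate φ at each world:
  u (successors {v, w, x, y, z, t}): φ is true.
  v (successors {u, w, x, y, z, t}): φ is true.
  w (successors {u, v, x, y, z, t}): φ is true.
  x (successors {u, v, w, x, y, z, t}): φ is true.
  y (successors {u, v, w, x, y, z, t}): φ is true.
  z (successors {u, v, w, x, y}): φ is true.
  t (successors {u, v, w, x, y}): φ is true.
For instance, at z:
  At z: Dia ((q -> r) -> Dia q) requires (q -> r) -> Dia q at some successor in {u, v, w, x, y}.
    (q -> r) -> Dia q holds at u, so Dia ((q -> r) -> Dia q) is true at z.
      At u: q -> r is false, Dia q is true, so (q -> r) -> Dia q is true.
Satisfying worlds: {u, v, w, x, y, z, t}

7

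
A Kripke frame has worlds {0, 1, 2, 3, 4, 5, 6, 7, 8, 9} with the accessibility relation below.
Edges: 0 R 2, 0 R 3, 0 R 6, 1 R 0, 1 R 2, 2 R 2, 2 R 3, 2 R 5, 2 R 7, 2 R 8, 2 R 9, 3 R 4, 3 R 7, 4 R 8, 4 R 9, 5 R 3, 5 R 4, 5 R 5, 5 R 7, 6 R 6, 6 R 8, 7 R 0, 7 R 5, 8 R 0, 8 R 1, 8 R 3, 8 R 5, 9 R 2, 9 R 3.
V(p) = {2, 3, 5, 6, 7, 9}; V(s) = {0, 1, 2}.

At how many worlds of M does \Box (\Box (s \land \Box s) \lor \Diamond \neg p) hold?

5

Let φ = \Box (\Box (s \land \Box s) \lor \Diamond \neg p). Evaluate φ at each world:
  0 (successors {2, 3, 6}): φ is true.
  1 (successors {0, 2}): φ is false.
  2 (successors {2, 3, 5, 7, 8, 9}): φ is false.
  3 (successors {4, 7}): φ is true.
  4 (successors {8, 9}): φ is false.
  5 (successors {3, 4, 5, 7}): φ is true.
  6 (successors {6, 8}): φ is true.
  7 (successors {0, 5}): φ is false.
  8 (successors {0, 1, 3, 5}): φ is false.
  9 (successors {2, 3}): φ is true.
For instance, at 7:
  At 7: \Box (\Box (s \land \Box s) \lor \Diamond \neg p) requires \Box (s \land \Box s) \lor \Diamond \neg p at every successor {0, 5}.
    \Box (s \land \Box s) \lor \Diamond \neg p fails at 0, so \Box (\Box (s \land \Box s) \lor \Diamond \neg p) is false at 7.
      At 0: \Box (s \land \Box s) is false, \Diamond \neg p is false, so \Box (s \land \Box s) \lor \Diamond \neg p is false.
Satisfying worlds: {0, 3, 5, 6, 9}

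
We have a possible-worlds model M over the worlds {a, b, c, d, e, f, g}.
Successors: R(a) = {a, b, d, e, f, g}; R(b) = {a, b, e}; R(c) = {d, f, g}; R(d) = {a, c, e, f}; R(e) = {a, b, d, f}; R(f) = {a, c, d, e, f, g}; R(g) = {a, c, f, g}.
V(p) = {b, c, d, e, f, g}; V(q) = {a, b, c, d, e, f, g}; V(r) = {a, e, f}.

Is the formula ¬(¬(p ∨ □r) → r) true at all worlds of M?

Let φ = ¬(¬(p ∨ □r) → r). Evaluate φ at each world:
  a (successors {a, b, d, e, f, g}): φ is false.
  b (successors {a, b, e}): φ is false.
  c (successors {d, f, g}): φ is false.
  d (successors {a, c, e, f}): φ is false.
  e (successors {a, b, d, f}): φ is false.
  f (successors {a, c, d, e, f, g}): φ is false.
  g (successors {a, c, f, g}): φ is false.
Detail at a (counterexample):
  At a: ¬(p ∨ □r) → r is true, so ¬(¬(p ∨ □r) → r) is false.
    At a: ¬(p ∨ □r) is true, r is true, so ¬(p ∨ □r) → r is true.
      At a: p ∨ □r is false, so ¬(p ∨ □r) is true.

No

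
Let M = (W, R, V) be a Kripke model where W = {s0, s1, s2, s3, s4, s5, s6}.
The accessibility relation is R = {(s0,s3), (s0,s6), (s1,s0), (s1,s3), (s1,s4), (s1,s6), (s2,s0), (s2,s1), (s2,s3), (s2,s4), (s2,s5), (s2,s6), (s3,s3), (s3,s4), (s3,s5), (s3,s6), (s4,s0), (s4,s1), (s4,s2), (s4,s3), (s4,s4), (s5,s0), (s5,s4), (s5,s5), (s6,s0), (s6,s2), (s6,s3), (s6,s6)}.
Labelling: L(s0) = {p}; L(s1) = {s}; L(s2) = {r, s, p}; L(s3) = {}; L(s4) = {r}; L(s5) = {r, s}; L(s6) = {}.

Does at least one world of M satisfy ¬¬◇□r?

Recall that □ψ holds at a world iff ψ holds at every accessible world, and ◇ψ holds iff ψ holds at some accessible world.
Let φ = ¬¬◇□r. Evaluate φ at each world:
  s0 (successors {s3, s6}): φ is false.
  s1 (successors {s0, s3, s4, s6}): φ is false.
  s2 (successors {s0, s1, s3, s4, s5, s6}): φ is false.
  s3 (successors {s3, s4, s5, s6}): φ is false.
  s4 (successors {s0, s1, s2, s3, s4}): φ is false.
  s5 (successors {s0, s4, s5}): φ is false.
  s6 (successors {s0, s2, s3, s6}): φ is false.
For instance, at s3:
  At s3: ¬◇□r is true, so ¬¬◇□r is false.
    At s3: ◇□r is false, so ¬◇□r is true.
      At s3: ◇□r requires □r at some successor in {s3, s4, s5, s6}.
        At s3: □r is false.
        At s4: □r is false.
        At s5: □r is false.
        At s6: □r is false.
      So ◇□r is false at s3.

No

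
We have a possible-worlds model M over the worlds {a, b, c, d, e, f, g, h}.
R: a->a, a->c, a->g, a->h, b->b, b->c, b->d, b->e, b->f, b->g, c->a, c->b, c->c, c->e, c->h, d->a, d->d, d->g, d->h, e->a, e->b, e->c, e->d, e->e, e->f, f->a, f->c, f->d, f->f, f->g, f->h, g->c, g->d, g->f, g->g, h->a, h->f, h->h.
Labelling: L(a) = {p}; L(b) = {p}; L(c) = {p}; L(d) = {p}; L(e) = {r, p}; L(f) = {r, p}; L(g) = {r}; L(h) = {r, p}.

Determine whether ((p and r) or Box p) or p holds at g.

At g: (p and r) or Box p is false, p is false, so ((p and r) or Box p) or p is false.
  At g: p and r is false, Box p is false, so (p and r) or Box p is false.
    At g: Box p requires p at every successor {c, d, f, g}.
      p fails at g, so Box p is false at g.

No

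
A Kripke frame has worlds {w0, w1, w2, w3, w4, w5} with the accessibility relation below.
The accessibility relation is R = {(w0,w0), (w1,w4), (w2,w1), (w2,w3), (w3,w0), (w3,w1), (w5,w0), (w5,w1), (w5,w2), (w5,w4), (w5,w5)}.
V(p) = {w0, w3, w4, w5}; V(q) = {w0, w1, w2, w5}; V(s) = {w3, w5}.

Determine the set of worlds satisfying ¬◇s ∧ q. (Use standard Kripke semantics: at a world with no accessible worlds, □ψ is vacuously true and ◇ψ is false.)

Let φ = ¬◇s ∧ q. Evaluate φ at each world:
  w0 (successors {w0}): φ is true.
  w1 (successors {w4}): φ is true.
  w2 (successors {w1, w3}): φ is false.
  w3 (successors {w0, w1}): φ is false.
  w4 (successors ∅): φ is false.
  w5 (successors {w0, w1, w2, w4, w5}): φ is false.
For instance, at w5:
  At w5: ¬◇s is false, q is true, so ¬◇s ∧ q is false.
    At w5: ◇s is true, so ¬◇s is false.
      At w5: ◇s requires s at some successor in {w0, w1, w2, w4, w5}.
        s holds at w5, so ◇s is true at w5.
Satisfying worlds: {w0, w1}

w0, w1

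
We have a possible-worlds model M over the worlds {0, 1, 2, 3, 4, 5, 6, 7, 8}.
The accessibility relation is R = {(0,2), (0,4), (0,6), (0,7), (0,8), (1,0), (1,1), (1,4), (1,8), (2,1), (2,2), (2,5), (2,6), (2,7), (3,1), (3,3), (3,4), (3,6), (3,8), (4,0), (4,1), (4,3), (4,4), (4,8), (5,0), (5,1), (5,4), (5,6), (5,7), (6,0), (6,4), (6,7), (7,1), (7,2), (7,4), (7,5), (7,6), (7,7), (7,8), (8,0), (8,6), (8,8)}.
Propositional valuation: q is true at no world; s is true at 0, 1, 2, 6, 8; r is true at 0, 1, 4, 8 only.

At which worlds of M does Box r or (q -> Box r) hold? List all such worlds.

Let φ = Box r or (q -> Box r). Evaluate φ at each world:
  0 (successors {2, 4, 6, 7, 8}): φ is true.
  1 (successors {0, 1, 4, 8}): φ is true.
  2 (successors {1, 2, 5, 6, 7}): φ is true.
  3 (successors {1, 3, 4, 6, 8}): φ is true.
  4 (successors {0, 1, 3, 4, 8}): φ is true.
  5 (successors {0, 1, 4, 6, 7}): φ is true.
  6 (successors {0, 4, 7}): φ is true.
  7 (successors {1, 2, 4, 5, 6, 7, 8}): φ is true.
  8 (successors {0, 6, 8}): φ is true.
For instance, at 1:
  At 1: Box r is true, q -> Box r is true, so Box r or (q -> Box r) is true.
    At 1: Box r requires r at every successor {0, 1, 4, 8}.
      At 0: r is true.
      At 1: r is true.
      At 4: r is true.
      At 8: r is true.
    So Box r is true at 1.
    At 1: q is false, Box r is true, so q -> Box r is true.
      At 1: Box r requires r at every successor {0, 1, 4, 8}.
        At 0: r is true.
        At 1: r is true.
        At 4: r is true.
        At 8: r is true.
      So Box r is true at 1.
Satisfying worlds: {0, 1, 2, 3, 4, 5, 6, 7, 8}

0, 1, 2, 3, 4, 5, 6, 7, 8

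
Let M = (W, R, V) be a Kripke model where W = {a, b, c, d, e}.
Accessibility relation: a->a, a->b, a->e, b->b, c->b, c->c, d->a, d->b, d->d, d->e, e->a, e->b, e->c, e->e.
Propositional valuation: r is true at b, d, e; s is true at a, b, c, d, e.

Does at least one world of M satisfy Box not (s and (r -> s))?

No

Let φ = Box not (s and (r -> s)). Evaluate φ at each world:
  a (successors {a, b, e}): φ is false.
  b (successors {b}): φ is false.
  c (successors {b, c}): φ is false.
  d (successors {a, b, d, e}): φ is false.
  e (successors {a, b, c, e}): φ is false.
For instance, at c:
  At c: Box not (s and (r -> s)) requires not (s and (r -> s)) at every successor {b, c}.
    not (s and (r -> s)) fails at b, so Box not (s and (r -> s)) is false at c.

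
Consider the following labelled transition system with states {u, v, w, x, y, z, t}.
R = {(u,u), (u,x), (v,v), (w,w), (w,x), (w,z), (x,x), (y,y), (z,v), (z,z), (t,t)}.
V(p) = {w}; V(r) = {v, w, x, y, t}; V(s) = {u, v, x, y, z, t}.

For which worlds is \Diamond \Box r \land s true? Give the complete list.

u, v, x, y, z, t

Let φ = \Diamond \Box r \land s. Evaluate φ at each world:
  u (successors {u, x}): φ is true.
  v (successors {v}): φ is true.
  w (successors {w, x, z}): φ is false.
  x (successors {x}): φ is true.
  y (successors {y}): φ is true.
  z (successors {v, z}): φ is true.
  t (successors {t}): φ is true.
For instance, at y:
  At y: \Diamond \Box r is true, s is true, so \Diamond \Box r \land s is true.
    At y: \Diamond \Box r requires \Box r at some successor in {y}.
      \Box r holds at y, so \Diamond \Box r is true at y.
Satisfying worlds: {u, v, x, y, z, t}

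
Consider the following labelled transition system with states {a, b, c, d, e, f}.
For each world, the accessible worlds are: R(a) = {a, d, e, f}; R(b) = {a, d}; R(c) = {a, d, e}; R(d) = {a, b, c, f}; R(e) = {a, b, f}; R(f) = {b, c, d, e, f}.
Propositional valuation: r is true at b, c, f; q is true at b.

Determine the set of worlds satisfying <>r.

a, d, e, f

Let φ = <>r. Evaluate φ at each world:
  a (successors {a, d, e, f}): φ is true.
  b (successors {a, d}): φ is false.
  c (successors {a, d, e}): φ is false.
  d (successors {a, b, c, f}): φ is true.
  e (successors {a, b, f}): φ is true.
  f (successors {b, c, d, e, f}): φ is true.
For instance, at e:
  At e: <>r requires r at some successor in {a, b, f}.
    r holds at b, so <>r is true at e.
Satisfying worlds: {a, d, e, f}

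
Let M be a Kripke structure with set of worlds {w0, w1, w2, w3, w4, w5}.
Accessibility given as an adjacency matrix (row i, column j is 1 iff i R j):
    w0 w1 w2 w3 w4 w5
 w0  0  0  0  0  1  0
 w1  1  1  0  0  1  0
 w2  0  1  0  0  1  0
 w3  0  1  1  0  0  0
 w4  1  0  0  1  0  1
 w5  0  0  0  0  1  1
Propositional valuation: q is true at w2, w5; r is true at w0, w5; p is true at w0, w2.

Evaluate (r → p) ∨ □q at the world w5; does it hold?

At w5: r → p is false, □q is false, so (r → p) ∨ □q is false.
  At w5: □q requires q at every successor {w4, w5}.
    q fails at w4, so □q is false at w5.

No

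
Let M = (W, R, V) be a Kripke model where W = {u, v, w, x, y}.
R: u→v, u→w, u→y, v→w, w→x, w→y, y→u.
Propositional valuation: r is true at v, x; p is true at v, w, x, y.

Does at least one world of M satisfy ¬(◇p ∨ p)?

No

Let φ = ¬(◇p ∨ p). Evaluate φ at each world:
  u (successors {v, w, y}): φ is false.
  v (successors {w}): φ is false.
  w (successors {x, y}): φ is false.
  x (successors ∅): φ is false.
  y (successors {u}): φ is false.
For instance, at y:
  At y: ◇p ∨ p is true, so ¬(◇p ∨ p) is false.
    At y: ◇p is false, p is true, so ◇p ∨ p is true.
      At y: ◇p requires p at some successor in {u}.
        At u: p is false.
      So ◇p is false at y.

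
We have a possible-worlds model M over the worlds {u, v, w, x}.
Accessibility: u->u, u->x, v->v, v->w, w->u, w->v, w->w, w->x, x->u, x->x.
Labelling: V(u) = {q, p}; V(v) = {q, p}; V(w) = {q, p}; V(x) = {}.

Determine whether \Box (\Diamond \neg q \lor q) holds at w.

Yes

Recall that \Box ψ holds at a world iff ψ holds at every accessible world, and \Diamond ψ holds iff ψ holds at some accessible world.
At w: \Box (\Diamond \neg q \lor q) requires \Diamond \neg q \lor q at every successor {u, v, w, x}.
  At u: \Diamond \neg q \lor q is true.
  At v: \Diamond \neg q \lor q is true.
  At w: \Diamond \neg q \lor q is true.
  At x: \Diamond \neg q \lor q is true.
So \Box (\Diamond \neg q \lor q) is true at w.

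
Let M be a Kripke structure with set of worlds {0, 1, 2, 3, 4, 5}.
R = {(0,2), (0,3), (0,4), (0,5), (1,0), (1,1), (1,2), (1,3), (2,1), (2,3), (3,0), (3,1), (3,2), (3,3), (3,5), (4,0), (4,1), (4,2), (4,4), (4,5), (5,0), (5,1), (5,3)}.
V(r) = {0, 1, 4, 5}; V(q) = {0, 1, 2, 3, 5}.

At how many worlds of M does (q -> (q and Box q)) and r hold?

3

Let φ = (q -> (q and Box q)) and r. Evaluate φ at each world:
  0 (successors {2, 3, 4, 5}): φ is false.
  1 (successors {0, 1, 2, 3}): φ is true.
  2 (successors {1, 3}): φ is false.
  3 (successors {0, 1, 2, 3, 5}): φ is false.
  4 (successors {0, 1, 2, 4, 5}): φ is true.
  5 (successors {0, 1, 3}): φ is true.
For instance, at 0:
  At 0: q -> (q and Box q) is false, r is true, so (q -> (q and Box q)) and r is false.
    At 0: q is true, q and Box q is false, so q -> (q and Box q) is false.
      At 0: q is true, Box q is false, so q and Box q is false.
Satisfying worlds: {1, 4, 5}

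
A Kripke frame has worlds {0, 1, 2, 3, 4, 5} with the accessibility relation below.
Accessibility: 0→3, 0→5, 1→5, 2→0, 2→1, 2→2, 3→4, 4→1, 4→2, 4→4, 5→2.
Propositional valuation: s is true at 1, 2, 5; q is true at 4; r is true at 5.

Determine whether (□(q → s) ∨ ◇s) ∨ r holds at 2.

At 2: □(q → s) ∨ ◇s is true, r is false, so (□(q → s) ∨ ◇s) ∨ r is true.
  At 2: □(q → s) is true, ◇s is true, so □(q → s) ∨ ◇s is true.
    At 2: □(q → s) requires q → s at every successor {0, 1, 2}.
      At 0: q → s is true.
      At 1: q → s is true.
      At 2: q → s is true.
    So □(q → s) is true at 2.
    At 2: ◇s requires s at some successor in {0, 1, 2}.
      s holds at 1, so ◇s is true at 2.

Yes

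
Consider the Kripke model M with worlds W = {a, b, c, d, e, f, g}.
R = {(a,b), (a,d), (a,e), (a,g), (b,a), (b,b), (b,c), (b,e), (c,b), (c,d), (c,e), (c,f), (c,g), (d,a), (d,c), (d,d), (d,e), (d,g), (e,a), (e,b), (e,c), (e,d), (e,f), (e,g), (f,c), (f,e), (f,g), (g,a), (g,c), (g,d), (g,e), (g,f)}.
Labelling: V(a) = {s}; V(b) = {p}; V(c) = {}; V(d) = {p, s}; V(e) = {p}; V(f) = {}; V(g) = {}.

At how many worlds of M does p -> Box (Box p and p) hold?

4

Recall that Box ψ holds at a world iff ψ holds at every accessible world, and Dia ψ holds iff ψ holds at some accessible world.
Let φ = p -> Box (Box p and p). Evaluate φ at each world:
  a (successors {b, d, e, g}): φ is true.
  b (successors {a, b, c, e}): φ is false.
  c (successors {b, d, e, f, g}): φ is true.
  d (successors {a, c, d, e, g}): φ is false.
  e (successors {a, b, c, d, f, g}): φ is false.
  f (successors {c, e, g}): φ is true.
  g (successors {a, c, d, e, f}): φ is true.
For instance, at b:
  At b: p is true, Box (Box p and p) is false, so p -> Box (Box p and p) is false.
    At b: Box (Box p and p) requires Box p and p at every successor {a, b, c, e}.
      Box p and p fails at a, so Box (Box p and p) is false at b.
Satisfying worlds: {a, c, f, g}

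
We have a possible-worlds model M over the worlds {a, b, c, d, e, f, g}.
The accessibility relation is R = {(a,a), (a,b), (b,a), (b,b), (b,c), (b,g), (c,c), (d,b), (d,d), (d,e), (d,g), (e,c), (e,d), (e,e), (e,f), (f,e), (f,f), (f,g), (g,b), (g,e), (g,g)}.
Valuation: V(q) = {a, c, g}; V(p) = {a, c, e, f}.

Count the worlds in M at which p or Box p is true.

4

Let φ = p or Box p. Evaluate φ at each world:
  a (successors {a, b}): φ is true.
  b (successors {a, b, c, g}): φ is false.
  c (successors {c}): φ is true.
  d (successors {b, d, e, g}): φ is false.
  e (successors {c, d, e, f}): φ is true.
  f (successors {e, f, g}): φ is true.
  g (successors {b, e, g}): φ is false.
For instance, at b:
  At b: p is false, Box p is false, so p or Box p is false.
    At b: Box p requires p at every successor {a, b, c, g}.
      p fails at b, so Box p is false at b.
Satisfying worlds: {a, c, e, f}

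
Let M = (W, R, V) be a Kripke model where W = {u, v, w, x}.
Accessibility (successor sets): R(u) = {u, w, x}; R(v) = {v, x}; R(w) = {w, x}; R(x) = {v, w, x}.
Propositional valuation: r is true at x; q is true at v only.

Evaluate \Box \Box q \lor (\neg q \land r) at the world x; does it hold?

Yes

At x: \Box \Box q is false, \neg q \land r is true, so \Box \Box q \lor (\neg q \land r) is true.
  At x: \Box \Box q requires \Box q at every successor {v, w, x}.
    \Box q fails at v, so \Box \Box q is false at x.
      At v: \Box q requires q at every successor {v, x}.
        q fails at x, so \Box q is false at v.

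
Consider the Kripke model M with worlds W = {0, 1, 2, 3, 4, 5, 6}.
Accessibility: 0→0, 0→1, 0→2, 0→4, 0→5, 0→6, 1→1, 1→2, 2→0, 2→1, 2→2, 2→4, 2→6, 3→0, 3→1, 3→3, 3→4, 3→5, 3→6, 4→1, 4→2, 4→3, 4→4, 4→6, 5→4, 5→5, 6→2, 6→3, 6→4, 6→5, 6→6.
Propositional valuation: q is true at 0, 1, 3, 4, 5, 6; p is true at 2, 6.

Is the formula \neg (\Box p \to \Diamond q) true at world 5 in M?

Recall that \Box ψ holds at a world iff ψ holds at every accessible world, and \Diamond ψ holds iff ψ holds at some accessible world.
At 5: \Box p \to \Diamond q is true, so \neg (\Box p \to \Diamond q) is false.
  At 5: \Box p is false, \Diamond q is true, so \Box p \to \Diamond q is true.
    At 5: \Box p requires p at every successor {4, 5}.
      p fails at 4, so \Box p is false at 5.
    At 5: \Diamond q requires q at some successor in {4, 5}.
      q holds at 4, so \Diamond q is true at 5.

No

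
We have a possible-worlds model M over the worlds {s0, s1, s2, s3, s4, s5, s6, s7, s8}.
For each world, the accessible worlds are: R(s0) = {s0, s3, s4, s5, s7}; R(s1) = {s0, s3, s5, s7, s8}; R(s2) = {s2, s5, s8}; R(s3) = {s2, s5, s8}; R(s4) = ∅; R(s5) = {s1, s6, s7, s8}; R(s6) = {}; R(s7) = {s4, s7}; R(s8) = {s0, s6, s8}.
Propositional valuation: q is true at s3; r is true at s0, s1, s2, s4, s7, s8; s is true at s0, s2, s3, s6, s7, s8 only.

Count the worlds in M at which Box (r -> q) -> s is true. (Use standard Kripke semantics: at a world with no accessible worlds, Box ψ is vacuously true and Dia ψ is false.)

8

Recall that Box ψ holds at a world iff ψ holds at every accessible world, and Dia ψ holds iff ψ holds at some accessible world.
Let φ = Box (r -> q) -> s. Evaluate φ at each world:
  s0 (successors {s0, s3, s4, s5, s7}): φ is true.
  s1 (successors {s0, s3, s5, s7, s8}): φ is true.
  s2 (successors {s2, s5, s8}): φ is true.
  s3 (successors {s2, s5, s8}): φ is true.
  s4 (successors ∅): φ is false.
  s5 (successors {s1, s6, s7, s8}): φ is true.
  s6 (successors ∅): φ is true.
  s7 (successors {s4, s7}): φ is true.
  s8 (successors {s0, s6, s8}): φ is true.
For instance, at s7:
  At s7: Box (r -> q) is false, s is true, so Box (r -> q) -> s is true.
    At s7: Box (r -> q) requires r -> q at every successor {s4, s7}.
      r -> q fails at s4, so Box (r -> q) is false at s7.
Satisfying worlds: {s0, s1, s2, s3, s5, s6, s7, s8}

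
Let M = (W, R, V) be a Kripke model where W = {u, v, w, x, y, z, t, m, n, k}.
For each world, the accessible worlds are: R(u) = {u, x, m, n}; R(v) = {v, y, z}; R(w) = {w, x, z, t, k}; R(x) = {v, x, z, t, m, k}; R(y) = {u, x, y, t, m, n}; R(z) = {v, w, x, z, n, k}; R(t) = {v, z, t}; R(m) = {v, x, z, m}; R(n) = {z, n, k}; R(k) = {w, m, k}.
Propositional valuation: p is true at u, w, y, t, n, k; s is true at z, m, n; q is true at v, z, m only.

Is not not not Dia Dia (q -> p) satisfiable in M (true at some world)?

No

Let φ = not not not Dia Dia (q -> p). Evaluate φ at each world:
  u (successors {u, x, m, n}): φ is false.
  v (successors {v, y, z}): φ is false.
  w (successors {w, x, z, t, k}): φ is false.
  x (successors {v, x, z, t, m, k}): φ is false.
  y (successors {u, x, y, t, m, n}): φ is false.
  z (successors {v, w, x, z, n, k}): φ is false.
  t (successors {v, z, t}): φ is false.
  m (successors {v, x, z, m}): φ is false.
  n (successors {z, n, k}): φ is false.
  k (successors {w, m, k}): φ is false.
For instance, at k:
  At k: not not Dia Dia (q -> p) is true, so not not not Dia Dia (q -> p) is false.
    At k: not Dia Dia (q -> p) is false, so not not Dia Dia (q -> p) is true.
      At k: Dia Dia (q -> p) is true, so not Dia Dia (q -> p) is false.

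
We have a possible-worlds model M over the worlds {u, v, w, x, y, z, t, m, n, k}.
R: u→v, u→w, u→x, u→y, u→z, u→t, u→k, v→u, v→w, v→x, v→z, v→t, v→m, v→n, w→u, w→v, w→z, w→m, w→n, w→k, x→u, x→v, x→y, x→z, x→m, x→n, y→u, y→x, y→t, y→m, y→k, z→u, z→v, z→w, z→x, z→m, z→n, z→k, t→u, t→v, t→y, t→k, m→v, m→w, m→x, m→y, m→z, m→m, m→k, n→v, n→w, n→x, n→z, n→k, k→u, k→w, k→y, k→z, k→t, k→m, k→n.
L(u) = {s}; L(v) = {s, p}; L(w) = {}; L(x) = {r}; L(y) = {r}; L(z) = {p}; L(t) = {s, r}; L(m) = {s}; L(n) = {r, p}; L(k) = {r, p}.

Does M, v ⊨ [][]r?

At v: [][]r requires []r at every successor {u, w, x, z, t, m, n}.
  []r fails at u, so [][]r is false at v.
    At u: []r requires r at every successor {v, w, x, y, z, t, k}.
      r fails at v, so []r is false at u.

No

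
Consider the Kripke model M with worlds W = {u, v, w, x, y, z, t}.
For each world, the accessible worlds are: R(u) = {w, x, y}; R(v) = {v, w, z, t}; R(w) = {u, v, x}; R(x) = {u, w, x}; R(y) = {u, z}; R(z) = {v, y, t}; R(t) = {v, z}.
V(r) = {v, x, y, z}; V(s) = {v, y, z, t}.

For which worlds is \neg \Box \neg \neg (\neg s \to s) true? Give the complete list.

u, v, w, x, y

Recall that \Box ψ holds at a world iff ψ holds at every accessible world, and \Diamond ψ holds iff ψ holds at some accessible world.
Let φ = \neg \Box \neg \neg (\neg s \to s). Evaluate φ at each world:
  u (successors {w, x, y}): φ is true.
  v (successors {v, w, z, t}): φ is true.
  w (successors {u, v, x}): φ is true.
  x (successors {u, w, x}): φ is true.
  y (successors {u, z}): φ is true.
  z (successors {v, y, t}): φ is false.
  t (successors {v, z}): φ is false.
For instance, at u:
  At u: \Box \neg \neg (\neg s \to s) is false, so \neg \Box \neg \neg (\neg s \to s) is true.
    At u: \Box \neg \neg (\neg s \to s) requires \neg \neg (\neg s \to s) at every successor {w, x, y}.
      \neg \neg (\neg s \to s) fails at w, so \Box \neg \neg (\neg s \to s) is false at u.
Satisfying worlds: {u, v, w, x, y}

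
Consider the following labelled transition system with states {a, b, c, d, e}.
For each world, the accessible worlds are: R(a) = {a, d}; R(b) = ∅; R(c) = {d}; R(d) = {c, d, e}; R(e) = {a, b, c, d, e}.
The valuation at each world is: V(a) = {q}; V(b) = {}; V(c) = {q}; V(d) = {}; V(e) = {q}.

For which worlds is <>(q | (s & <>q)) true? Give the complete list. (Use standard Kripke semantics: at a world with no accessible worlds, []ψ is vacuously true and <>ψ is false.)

a, d, e

Let φ = <>(q | (s & <>q)). Evaluate φ at each world:
  a (successors {a, d}): φ is true.
  b (successors ∅): φ is false.
  c (successors {d}): φ is false.
  d (successors {c, d, e}): φ is true.
  e (successors {a, b, c, d, e}): φ is true.
For instance, at d:
  At d: <>(q | (s & <>q)) requires q | (s & <>q) at some successor in {c, d, e}.
    q | (s & <>q) holds at c, so <>(q | (s & <>q)) is true at d.
      At c: q is true, s & <>q is false, so q | (s & <>q) is true.
Satisfying worlds: {a, d, e}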